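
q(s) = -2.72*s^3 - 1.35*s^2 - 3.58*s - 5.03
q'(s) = -8.16*s^2 - 2.7*s - 3.58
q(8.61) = -1872.05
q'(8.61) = -631.74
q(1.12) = -14.55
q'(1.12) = -16.84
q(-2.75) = 51.17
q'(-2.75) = -57.86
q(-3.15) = 77.87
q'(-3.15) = -76.04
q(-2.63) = 44.53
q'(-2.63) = -52.92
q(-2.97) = 64.95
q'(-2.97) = -67.54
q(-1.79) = 12.65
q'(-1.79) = -24.89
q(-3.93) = 153.29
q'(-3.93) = -119.00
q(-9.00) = 1900.72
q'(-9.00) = -640.24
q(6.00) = -662.63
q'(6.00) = -313.54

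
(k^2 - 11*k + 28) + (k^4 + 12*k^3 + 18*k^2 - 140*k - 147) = k^4 + 12*k^3 + 19*k^2 - 151*k - 119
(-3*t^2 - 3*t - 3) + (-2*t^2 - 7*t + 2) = -5*t^2 - 10*t - 1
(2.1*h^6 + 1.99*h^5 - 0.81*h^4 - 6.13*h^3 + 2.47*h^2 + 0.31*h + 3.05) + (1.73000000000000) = 2.1*h^6 + 1.99*h^5 - 0.81*h^4 - 6.13*h^3 + 2.47*h^2 + 0.31*h + 4.78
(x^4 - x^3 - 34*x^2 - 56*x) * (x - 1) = x^5 - 2*x^4 - 33*x^3 - 22*x^2 + 56*x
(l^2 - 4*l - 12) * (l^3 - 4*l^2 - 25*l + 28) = l^5 - 8*l^4 - 21*l^3 + 176*l^2 + 188*l - 336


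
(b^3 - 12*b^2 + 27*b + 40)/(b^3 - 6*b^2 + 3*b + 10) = (b - 8)/(b - 2)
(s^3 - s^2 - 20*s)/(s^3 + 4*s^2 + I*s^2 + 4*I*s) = (s - 5)/(s + I)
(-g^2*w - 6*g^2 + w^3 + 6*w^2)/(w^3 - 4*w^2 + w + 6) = (-g^2*w - 6*g^2 + w^3 + 6*w^2)/(w^3 - 4*w^2 + w + 6)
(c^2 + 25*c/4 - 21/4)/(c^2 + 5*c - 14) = (c - 3/4)/(c - 2)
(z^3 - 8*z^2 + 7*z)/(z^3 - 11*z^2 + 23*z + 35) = z*(z - 1)/(z^2 - 4*z - 5)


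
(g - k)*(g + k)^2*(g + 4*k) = g^4 + 5*g^3*k + 3*g^2*k^2 - 5*g*k^3 - 4*k^4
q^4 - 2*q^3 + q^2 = q^2*(q - 1)^2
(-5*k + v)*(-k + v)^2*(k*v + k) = -5*k^4*v - 5*k^4 + 11*k^3*v^2 + 11*k^3*v - 7*k^2*v^3 - 7*k^2*v^2 + k*v^4 + k*v^3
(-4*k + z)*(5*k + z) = -20*k^2 + k*z + z^2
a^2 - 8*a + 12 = (a - 6)*(a - 2)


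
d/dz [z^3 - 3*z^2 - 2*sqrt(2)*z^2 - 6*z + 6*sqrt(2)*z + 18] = 3*z^2 - 6*z - 4*sqrt(2)*z - 6 + 6*sqrt(2)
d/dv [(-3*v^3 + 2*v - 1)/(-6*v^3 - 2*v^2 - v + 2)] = (6*v^4 + 30*v^3 - 32*v^2 - 4*v + 3)/(36*v^6 + 24*v^5 + 16*v^4 - 20*v^3 - 7*v^2 - 4*v + 4)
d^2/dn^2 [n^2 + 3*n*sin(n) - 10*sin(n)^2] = -3*n*sin(n) + 40*sin(n)^2 + 6*cos(n) - 18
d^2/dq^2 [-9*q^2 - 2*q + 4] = -18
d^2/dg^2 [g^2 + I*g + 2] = 2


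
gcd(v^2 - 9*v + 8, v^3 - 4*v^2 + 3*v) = v - 1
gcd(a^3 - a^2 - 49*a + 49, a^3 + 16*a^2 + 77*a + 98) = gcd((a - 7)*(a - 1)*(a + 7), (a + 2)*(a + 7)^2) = a + 7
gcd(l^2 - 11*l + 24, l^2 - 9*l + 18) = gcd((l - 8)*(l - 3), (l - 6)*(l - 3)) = l - 3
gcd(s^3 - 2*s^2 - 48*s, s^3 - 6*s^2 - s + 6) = 1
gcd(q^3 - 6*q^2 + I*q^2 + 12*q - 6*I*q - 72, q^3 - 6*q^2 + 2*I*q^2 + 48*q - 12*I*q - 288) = q - 6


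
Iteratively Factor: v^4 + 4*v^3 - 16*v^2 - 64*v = (v + 4)*(v^3 - 16*v) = (v + 4)^2*(v^2 - 4*v) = v*(v + 4)^2*(v - 4)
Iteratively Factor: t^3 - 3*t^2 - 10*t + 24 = (t - 2)*(t^2 - t - 12) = (t - 4)*(t - 2)*(t + 3)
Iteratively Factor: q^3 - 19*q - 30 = (q - 5)*(q^2 + 5*q + 6) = (q - 5)*(q + 2)*(q + 3)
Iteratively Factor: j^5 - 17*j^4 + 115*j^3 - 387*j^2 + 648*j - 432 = (j - 3)*(j^4 - 14*j^3 + 73*j^2 - 168*j + 144) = (j - 3)^2*(j^3 - 11*j^2 + 40*j - 48) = (j - 3)^3*(j^2 - 8*j + 16) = (j - 4)*(j - 3)^3*(j - 4)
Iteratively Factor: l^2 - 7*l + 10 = (l - 5)*(l - 2)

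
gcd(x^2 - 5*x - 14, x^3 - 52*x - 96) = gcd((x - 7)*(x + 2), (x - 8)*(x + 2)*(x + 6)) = x + 2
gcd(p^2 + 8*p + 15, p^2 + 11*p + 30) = p + 5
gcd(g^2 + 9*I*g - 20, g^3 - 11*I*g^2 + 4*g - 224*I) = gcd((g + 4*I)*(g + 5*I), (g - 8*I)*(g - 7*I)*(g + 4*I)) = g + 4*I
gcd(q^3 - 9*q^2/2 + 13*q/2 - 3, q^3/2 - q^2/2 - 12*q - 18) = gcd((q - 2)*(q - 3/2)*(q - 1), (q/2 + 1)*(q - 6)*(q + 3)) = 1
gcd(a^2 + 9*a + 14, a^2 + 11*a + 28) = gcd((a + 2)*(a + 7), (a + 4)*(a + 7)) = a + 7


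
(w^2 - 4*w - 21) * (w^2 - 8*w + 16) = w^4 - 12*w^3 + 27*w^2 + 104*w - 336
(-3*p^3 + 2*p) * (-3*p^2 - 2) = 9*p^5 - 4*p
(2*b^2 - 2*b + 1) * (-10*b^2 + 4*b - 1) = -20*b^4 + 28*b^3 - 20*b^2 + 6*b - 1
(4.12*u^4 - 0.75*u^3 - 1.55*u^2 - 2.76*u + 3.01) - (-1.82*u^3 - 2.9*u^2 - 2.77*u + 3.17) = 4.12*u^4 + 1.07*u^3 + 1.35*u^2 + 0.0100000000000002*u - 0.16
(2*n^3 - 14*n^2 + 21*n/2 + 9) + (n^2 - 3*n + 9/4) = 2*n^3 - 13*n^2 + 15*n/2 + 45/4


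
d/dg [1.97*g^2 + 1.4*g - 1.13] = 3.94*g + 1.4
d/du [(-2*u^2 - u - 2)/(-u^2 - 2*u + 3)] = (3*u^2 - 16*u - 7)/(u^4 + 4*u^3 - 2*u^2 - 12*u + 9)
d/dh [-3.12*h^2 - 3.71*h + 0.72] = -6.24*h - 3.71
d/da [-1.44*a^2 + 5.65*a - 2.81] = 5.65 - 2.88*a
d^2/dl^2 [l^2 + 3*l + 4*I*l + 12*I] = 2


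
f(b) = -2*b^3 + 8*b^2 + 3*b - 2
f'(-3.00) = -99.00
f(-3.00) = 115.00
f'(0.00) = 3.00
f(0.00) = -2.00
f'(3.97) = -28.05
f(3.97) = 10.86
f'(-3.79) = -143.82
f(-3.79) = 210.42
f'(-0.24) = -1.19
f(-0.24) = -2.23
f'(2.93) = -1.63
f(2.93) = 25.16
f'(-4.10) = -163.46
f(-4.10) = 258.02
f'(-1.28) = -27.31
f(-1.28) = 11.46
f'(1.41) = 13.63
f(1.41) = 12.53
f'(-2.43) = -71.31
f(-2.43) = 66.65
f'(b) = -6*b^2 + 16*b + 3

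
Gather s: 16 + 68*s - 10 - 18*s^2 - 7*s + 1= -18*s^2 + 61*s + 7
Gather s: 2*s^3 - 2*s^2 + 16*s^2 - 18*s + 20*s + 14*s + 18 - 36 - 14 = 2*s^3 + 14*s^2 + 16*s - 32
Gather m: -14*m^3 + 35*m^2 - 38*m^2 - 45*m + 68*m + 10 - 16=-14*m^3 - 3*m^2 + 23*m - 6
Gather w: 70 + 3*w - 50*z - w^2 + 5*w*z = -w^2 + w*(5*z + 3) - 50*z + 70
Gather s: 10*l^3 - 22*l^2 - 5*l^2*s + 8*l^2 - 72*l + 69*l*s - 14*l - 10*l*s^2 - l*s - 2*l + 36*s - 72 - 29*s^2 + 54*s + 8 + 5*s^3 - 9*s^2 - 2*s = 10*l^3 - 14*l^2 - 88*l + 5*s^3 + s^2*(-10*l - 38) + s*(-5*l^2 + 68*l + 88) - 64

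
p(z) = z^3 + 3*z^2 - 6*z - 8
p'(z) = 3*z^2 + 6*z - 6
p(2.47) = 10.55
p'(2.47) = 27.12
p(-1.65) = 5.58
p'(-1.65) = -7.73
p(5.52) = 218.49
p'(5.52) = 118.53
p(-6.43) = -111.23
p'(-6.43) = 79.45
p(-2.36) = 9.72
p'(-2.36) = -3.45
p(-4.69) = -17.03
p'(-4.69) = 31.85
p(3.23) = 37.62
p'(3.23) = 44.68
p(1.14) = -9.46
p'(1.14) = 4.74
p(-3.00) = 10.00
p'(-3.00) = 3.00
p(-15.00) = -2618.00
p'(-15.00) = 579.00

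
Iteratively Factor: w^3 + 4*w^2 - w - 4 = (w + 4)*(w^2 - 1) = (w + 1)*(w + 4)*(w - 1)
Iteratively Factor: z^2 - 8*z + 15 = (z - 3)*(z - 5)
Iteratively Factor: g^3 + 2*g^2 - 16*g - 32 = (g - 4)*(g^2 + 6*g + 8) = (g - 4)*(g + 4)*(g + 2)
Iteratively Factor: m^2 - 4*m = (m - 4)*(m)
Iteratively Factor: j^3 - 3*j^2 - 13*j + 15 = (j + 3)*(j^2 - 6*j + 5) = (j - 1)*(j + 3)*(j - 5)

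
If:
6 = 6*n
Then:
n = 1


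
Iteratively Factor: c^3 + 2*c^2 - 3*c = (c)*(c^2 + 2*c - 3) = c*(c - 1)*(c + 3)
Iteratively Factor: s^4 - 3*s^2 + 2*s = (s + 2)*(s^3 - 2*s^2 + s) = s*(s + 2)*(s^2 - 2*s + 1) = s*(s - 1)*(s + 2)*(s - 1)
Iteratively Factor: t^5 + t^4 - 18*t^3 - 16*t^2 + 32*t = (t - 1)*(t^4 + 2*t^3 - 16*t^2 - 32*t) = (t - 1)*(t + 2)*(t^3 - 16*t) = t*(t - 1)*(t + 2)*(t^2 - 16) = t*(t - 1)*(t + 2)*(t + 4)*(t - 4)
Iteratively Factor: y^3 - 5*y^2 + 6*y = (y - 2)*(y^2 - 3*y) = (y - 3)*(y - 2)*(y)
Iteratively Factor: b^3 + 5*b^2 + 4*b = (b)*(b^2 + 5*b + 4) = b*(b + 4)*(b + 1)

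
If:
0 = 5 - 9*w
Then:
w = 5/9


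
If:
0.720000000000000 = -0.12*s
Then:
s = -6.00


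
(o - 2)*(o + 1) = o^2 - o - 2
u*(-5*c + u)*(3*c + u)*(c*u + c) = -15*c^3*u^2 - 15*c^3*u - 2*c^2*u^3 - 2*c^2*u^2 + c*u^4 + c*u^3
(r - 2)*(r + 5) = r^2 + 3*r - 10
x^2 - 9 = (x - 3)*(x + 3)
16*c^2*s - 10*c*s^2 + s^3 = s*(-8*c + s)*(-2*c + s)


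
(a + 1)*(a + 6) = a^2 + 7*a + 6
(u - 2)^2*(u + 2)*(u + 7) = u^4 + 5*u^3 - 18*u^2 - 20*u + 56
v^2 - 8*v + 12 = (v - 6)*(v - 2)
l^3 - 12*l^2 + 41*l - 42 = (l - 7)*(l - 3)*(l - 2)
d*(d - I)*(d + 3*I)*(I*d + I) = I*d^4 - 2*d^3 + I*d^3 - 2*d^2 + 3*I*d^2 + 3*I*d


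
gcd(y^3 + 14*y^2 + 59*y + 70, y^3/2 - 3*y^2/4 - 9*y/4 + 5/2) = y + 2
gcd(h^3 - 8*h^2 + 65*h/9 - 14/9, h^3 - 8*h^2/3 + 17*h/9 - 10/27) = h^2 - h + 2/9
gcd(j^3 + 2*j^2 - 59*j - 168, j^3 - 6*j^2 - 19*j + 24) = j^2 - 5*j - 24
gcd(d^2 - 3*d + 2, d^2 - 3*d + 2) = d^2 - 3*d + 2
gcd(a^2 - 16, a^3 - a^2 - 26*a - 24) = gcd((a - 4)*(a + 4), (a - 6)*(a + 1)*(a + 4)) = a + 4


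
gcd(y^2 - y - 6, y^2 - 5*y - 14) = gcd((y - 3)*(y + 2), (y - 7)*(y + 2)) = y + 2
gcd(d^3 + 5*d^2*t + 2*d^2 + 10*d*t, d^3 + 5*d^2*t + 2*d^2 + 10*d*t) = d^3 + 5*d^2*t + 2*d^2 + 10*d*t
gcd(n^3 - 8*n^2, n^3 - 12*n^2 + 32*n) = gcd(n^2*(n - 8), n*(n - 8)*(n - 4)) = n^2 - 8*n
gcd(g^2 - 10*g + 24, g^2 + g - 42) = g - 6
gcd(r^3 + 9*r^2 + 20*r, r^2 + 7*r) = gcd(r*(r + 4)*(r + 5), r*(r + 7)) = r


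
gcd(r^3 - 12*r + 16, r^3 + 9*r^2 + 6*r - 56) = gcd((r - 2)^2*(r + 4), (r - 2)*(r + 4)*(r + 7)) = r^2 + 2*r - 8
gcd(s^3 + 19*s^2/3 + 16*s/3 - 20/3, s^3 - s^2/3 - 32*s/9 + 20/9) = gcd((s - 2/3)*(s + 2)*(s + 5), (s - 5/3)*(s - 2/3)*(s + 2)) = s^2 + 4*s/3 - 4/3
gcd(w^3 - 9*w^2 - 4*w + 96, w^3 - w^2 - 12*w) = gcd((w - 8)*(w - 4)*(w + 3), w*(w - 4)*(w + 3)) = w^2 - w - 12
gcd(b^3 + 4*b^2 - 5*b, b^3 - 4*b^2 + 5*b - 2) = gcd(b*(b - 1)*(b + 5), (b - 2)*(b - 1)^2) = b - 1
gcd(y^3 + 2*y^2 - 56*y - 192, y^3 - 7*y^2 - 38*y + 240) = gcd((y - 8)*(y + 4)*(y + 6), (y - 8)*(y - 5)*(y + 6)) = y^2 - 2*y - 48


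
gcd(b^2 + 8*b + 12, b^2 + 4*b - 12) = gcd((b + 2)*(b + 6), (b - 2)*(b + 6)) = b + 6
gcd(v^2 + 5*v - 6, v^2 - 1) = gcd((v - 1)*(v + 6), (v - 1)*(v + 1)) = v - 1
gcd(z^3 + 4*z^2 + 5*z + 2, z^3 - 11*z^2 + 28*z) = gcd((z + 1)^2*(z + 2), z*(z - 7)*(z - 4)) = 1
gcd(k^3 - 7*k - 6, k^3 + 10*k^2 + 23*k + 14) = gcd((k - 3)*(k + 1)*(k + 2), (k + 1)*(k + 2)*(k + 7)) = k^2 + 3*k + 2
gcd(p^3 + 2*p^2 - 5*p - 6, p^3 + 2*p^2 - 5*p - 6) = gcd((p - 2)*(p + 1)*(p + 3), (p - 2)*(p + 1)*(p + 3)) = p^3 + 2*p^2 - 5*p - 6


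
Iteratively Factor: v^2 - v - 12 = (v - 4)*(v + 3)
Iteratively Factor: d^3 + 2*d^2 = (d)*(d^2 + 2*d) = d*(d + 2)*(d)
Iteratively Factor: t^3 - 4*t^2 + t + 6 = (t + 1)*(t^2 - 5*t + 6) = (t - 3)*(t + 1)*(t - 2)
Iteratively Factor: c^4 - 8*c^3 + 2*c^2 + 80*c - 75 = (c - 1)*(c^3 - 7*c^2 - 5*c + 75) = (c - 1)*(c + 3)*(c^2 - 10*c + 25) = (c - 5)*(c - 1)*(c + 3)*(c - 5)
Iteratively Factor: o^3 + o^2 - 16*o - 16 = (o + 4)*(o^2 - 3*o - 4) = (o - 4)*(o + 4)*(o + 1)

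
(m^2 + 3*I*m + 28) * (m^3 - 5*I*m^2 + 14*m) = m^5 - 2*I*m^4 + 57*m^3 - 98*I*m^2 + 392*m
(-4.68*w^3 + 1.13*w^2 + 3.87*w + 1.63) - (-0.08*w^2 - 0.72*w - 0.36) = -4.68*w^3 + 1.21*w^2 + 4.59*w + 1.99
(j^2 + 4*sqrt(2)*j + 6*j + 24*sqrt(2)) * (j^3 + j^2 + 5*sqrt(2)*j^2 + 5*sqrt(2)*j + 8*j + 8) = j^5 + 7*j^4 + 9*sqrt(2)*j^4 + 54*j^3 + 63*sqrt(2)*j^3 + 86*sqrt(2)*j^2 + 336*j^2 + 288*j + 224*sqrt(2)*j + 192*sqrt(2)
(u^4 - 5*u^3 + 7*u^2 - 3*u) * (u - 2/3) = u^5 - 17*u^4/3 + 31*u^3/3 - 23*u^2/3 + 2*u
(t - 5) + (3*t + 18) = 4*t + 13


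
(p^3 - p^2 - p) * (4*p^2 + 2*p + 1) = 4*p^5 - 2*p^4 - 5*p^3 - 3*p^2 - p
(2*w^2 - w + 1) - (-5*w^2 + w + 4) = 7*w^2 - 2*w - 3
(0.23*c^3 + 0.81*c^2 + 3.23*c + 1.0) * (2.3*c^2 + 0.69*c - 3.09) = 0.529*c^5 + 2.0217*c^4 + 7.2772*c^3 + 2.0258*c^2 - 9.2907*c - 3.09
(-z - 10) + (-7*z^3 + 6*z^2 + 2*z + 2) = -7*z^3 + 6*z^2 + z - 8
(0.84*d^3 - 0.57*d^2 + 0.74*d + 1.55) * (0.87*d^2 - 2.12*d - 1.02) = 0.7308*d^5 - 2.2767*d^4 + 0.9954*d^3 + 0.3611*d^2 - 4.0408*d - 1.581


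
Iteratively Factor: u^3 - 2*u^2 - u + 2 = (u - 2)*(u^2 - 1) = (u - 2)*(u + 1)*(u - 1)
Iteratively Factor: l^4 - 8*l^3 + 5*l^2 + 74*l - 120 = (l - 2)*(l^3 - 6*l^2 - 7*l + 60) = (l - 2)*(l + 3)*(l^2 - 9*l + 20) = (l - 5)*(l - 2)*(l + 3)*(l - 4)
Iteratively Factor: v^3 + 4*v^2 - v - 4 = (v + 1)*(v^2 + 3*v - 4) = (v + 1)*(v + 4)*(v - 1)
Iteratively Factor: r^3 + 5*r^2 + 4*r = (r + 4)*(r^2 + r) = r*(r + 4)*(r + 1)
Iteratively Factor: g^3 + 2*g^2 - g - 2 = (g + 2)*(g^2 - 1) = (g + 1)*(g + 2)*(g - 1)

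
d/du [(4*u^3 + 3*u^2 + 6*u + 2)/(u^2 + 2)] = 2*(2*u^4 + 9*u^2 + 4*u + 6)/(u^4 + 4*u^2 + 4)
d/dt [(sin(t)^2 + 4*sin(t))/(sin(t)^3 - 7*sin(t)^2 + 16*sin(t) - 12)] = (-sin(t)^3 - 10*sin(t)^2 + 24*sin(t) + 24)*cos(t)/((sin(t) - 3)^2*(sin(t) - 2)^3)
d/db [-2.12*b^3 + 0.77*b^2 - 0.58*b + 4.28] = -6.36*b^2 + 1.54*b - 0.58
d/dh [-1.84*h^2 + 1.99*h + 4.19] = 1.99 - 3.68*h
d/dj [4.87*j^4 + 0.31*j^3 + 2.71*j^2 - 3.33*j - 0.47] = 19.48*j^3 + 0.93*j^2 + 5.42*j - 3.33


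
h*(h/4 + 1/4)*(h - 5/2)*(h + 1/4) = h^4/4 - 5*h^3/16 - 23*h^2/32 - 5*h/32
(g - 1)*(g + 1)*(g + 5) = g^3 + 5*g^2 - g - 5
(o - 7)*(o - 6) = o^2 - 13*o + 42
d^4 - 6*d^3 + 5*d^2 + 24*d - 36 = (d - 3)^2*(d - 2)*(d + 2)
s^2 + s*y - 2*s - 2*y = (s - 2)*(s + y)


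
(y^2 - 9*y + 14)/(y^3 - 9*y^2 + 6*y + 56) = (y - 2)/(y^2 - 2*y - 8)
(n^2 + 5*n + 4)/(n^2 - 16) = (n + 1)/(n - 4)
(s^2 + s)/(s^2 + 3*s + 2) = s/(s + 2)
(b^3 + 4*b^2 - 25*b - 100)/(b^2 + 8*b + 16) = (b^2 - 25)/(b + 4)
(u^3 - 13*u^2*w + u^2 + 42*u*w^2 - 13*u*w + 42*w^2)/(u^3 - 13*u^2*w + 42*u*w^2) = (u + 1)/u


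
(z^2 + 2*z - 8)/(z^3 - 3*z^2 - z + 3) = (z^2 + 2*z - 8)/(z^3 - 3*z^2 - z + 3)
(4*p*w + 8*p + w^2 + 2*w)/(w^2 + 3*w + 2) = (4*p + w)/(w + 1)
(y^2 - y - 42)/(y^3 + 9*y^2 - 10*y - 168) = (y - 7)/(y^2 + 3*y - 28)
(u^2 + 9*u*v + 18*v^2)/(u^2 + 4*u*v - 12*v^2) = (u + 3*v)/(u - 2*v)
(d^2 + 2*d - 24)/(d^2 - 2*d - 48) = (d - 4)/(d - 8)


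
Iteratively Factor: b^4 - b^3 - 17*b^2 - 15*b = (b - 5)*(b^3 + 4*b^2 + 3*b) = (b - 5)*(b + 1)*(b^2 + 3*b) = (b - 5)*(b + 1)*(b + 3)*(b)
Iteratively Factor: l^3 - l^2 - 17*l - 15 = (l + 3)*(l^2 - 4*l - 5) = (l + 1)*(l + 3)*(l - 5)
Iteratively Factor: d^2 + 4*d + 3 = (d + 1)*(d + 3)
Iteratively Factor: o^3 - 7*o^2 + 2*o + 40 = (o - 4)*(o^2 - 3*o - 10) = (o - 5)*(o - 4)*(o + 2)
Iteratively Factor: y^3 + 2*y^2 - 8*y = (y - 2)*(y^2 + 4*y) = (y - 2)*(y + 4)*(y)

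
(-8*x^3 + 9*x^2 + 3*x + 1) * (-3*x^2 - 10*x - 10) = 24*x^5 + 53*x^4 - 19*x^3 - 123*x^2 - 40*x - 10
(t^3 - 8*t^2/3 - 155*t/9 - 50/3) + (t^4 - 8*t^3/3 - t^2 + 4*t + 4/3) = t^4 - 5*t^3/3 - 11*t^2/3 - 119*t/9 - 46/3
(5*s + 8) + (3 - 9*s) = 11 - 4*s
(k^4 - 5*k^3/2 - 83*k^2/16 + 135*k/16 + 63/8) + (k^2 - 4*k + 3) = k^4 - 5*k^3/2 - 67*k^2/16 + 71*k/16 + 87/8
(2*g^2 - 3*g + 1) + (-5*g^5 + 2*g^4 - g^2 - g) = -5*g^5 + 2*g^4 + g^2 - 4*g + 1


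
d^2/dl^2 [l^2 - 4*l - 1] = 2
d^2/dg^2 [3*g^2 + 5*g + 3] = 6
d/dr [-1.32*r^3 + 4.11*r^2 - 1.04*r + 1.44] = -3.96*r^2 + 8.22*r - 1.04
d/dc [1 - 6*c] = -6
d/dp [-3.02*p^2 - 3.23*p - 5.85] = -6.04*p - 3.23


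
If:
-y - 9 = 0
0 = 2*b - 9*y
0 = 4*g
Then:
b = -81/2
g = 0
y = -9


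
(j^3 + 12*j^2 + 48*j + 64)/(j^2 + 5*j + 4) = (j^2 + 8*j + 16)/(j + 1)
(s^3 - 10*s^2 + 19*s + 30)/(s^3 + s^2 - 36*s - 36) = (s - 5)/(s + 6)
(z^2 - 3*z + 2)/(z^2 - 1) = (z - 2)/(z + 1)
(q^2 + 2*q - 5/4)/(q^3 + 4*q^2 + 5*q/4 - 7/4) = (2*q + 5)/(2*q^2 + 9*q + 7)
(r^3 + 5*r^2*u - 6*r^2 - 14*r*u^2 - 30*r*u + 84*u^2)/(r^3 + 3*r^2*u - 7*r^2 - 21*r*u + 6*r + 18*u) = (r^2 + 5*r*u - 14*u^2)/(r^2 + 3*r*u - r - 3*u)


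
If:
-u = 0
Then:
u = 0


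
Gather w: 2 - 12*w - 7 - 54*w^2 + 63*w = -54*w^2 + 51*w - 5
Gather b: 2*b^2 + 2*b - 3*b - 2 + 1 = 2*b^2 - b - 1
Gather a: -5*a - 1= -5*a - 1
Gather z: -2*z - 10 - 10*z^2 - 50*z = -10*z^2 - 52*z - 10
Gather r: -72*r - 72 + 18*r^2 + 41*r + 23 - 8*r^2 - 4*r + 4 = 10*r^2 - 35*r - 45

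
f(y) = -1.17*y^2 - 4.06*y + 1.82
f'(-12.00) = 24.02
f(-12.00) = -117.94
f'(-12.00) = 24.02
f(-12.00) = -117.94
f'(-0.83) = -2.12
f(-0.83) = 4.38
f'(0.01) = -4.08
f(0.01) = 1.78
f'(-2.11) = 0.88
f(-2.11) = 5.18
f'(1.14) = -6.73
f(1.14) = -4.33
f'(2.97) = -11.01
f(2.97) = -20.56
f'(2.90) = -10.85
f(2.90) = -19.79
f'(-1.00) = -1.72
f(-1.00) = 4.71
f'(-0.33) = -3.29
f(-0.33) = 3.03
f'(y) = -2.34*y - 4.06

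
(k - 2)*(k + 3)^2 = k^3 + 4*k^2 - 3*k - 18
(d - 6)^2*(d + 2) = d^3 - 10*d^2 + 12*d + 72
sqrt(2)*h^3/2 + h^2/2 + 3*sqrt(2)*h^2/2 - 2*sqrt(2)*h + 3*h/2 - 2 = (h - 1)*(h + 4)*(sqrt(2)*h/2 + 1/2)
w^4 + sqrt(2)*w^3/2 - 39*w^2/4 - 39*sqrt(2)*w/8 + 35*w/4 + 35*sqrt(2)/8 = (w - 5/2)*(w - 1)*(w + 7/2)*(w + sqrt(2)/2)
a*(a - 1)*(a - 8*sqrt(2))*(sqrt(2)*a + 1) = sqrt(2)*a^4 - 15*a^3 - sqrt(2)*a^3 - 8*sqrt(2)*a^2 + 15*a^2 + 8*sqrt(2)*a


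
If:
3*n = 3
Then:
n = 1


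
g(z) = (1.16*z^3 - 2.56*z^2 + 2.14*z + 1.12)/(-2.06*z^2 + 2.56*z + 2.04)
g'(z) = (4.12*z - 2.56)*(1.16*z^3 - 2.56*z^2 + 2.14*z + 1.12)/(-2.06*z^2 + 2.56*z + 2.04)^2 + (3.48*z^2 - 5.12*z + 2.14)/(-2.06*z^2 + 2.56*z + 2.04)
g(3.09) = -1.80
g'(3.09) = -0.13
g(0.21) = 0.59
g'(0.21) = 0.09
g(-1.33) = 1.79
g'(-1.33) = -0.14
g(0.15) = 0.58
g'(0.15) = 0.13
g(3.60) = -1.93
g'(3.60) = -0.33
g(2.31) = -2.21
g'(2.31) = 2.13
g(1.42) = 1.52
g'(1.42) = 4.54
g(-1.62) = 1.86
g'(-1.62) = -0.31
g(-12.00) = 7.37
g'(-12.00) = -0.56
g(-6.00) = 4.05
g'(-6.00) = -0.54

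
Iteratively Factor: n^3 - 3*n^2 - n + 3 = (n + 1)*(n^2 - 4*n + 3) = (n - 3)*(n + 1)*(n - 1)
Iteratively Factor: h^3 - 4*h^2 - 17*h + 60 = (h - 5)*(h^2 + h - 12) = (h - 5)*(h - 3)*(h + 4)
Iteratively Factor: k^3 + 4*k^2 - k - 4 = (k + 4)*(k^2 - 1) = (k + 1)*(k + 4)*(k - 1)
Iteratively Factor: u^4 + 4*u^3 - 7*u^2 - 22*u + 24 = (u + 3)*(u^3 + u^2 - 10*u + 8) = (u - 2)*(u + 3)*(u^2 + 3*u - 4) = (u - 2)*(u + 3)*(u + 4)*(u - 1)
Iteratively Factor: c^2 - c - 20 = (c + 4)*(c - 5)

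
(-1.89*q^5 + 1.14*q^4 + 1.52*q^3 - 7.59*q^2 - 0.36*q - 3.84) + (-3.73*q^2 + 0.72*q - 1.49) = -1.89*q^5 + 1.14*q^4 + 1.52*q^3 - 11.32*q^2 + 0.36*q - 5.33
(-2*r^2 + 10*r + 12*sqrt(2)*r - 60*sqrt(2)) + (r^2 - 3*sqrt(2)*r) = -r^2 + 10*r + 9*sqrt(2)*r - 60*sqrt(2)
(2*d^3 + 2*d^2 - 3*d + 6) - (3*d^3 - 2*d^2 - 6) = -d^3 + 4*d^2 - 3*d + 12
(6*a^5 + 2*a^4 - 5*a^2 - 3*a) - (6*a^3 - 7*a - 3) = 6*a^5 + 2*a^4 - 6*a^3 - 5*a^2 + 4*a + 3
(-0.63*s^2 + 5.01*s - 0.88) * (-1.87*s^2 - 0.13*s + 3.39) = 1.1781*s^4 - 9.2868*s^3 - 1.1414*s^2 + 17.0983*s - 2.9832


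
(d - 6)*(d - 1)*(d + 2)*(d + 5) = d^4 - 33*d^2 - 28*d + 60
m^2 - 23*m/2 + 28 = (m - 8)*(m - 7/2)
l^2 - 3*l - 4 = (l - 4)*(l + 1)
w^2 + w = w*(w + 1)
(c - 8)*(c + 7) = c^2 - c - 56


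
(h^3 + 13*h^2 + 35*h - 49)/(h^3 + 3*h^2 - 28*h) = (h^2 + 6*h - 7)/(h*(h - 4))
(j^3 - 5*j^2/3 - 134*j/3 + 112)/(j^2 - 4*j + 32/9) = 3*(j^2 + j - 42)/(3*j - 4)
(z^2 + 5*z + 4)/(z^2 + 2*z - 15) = (z^2 + 5*z + 4)/(z^2 + 2*z - 15)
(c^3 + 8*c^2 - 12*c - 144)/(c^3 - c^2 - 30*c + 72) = (c + 6)/(c - 3)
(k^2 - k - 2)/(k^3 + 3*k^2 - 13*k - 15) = (k - 2)/(k^2 + 2*k - 15)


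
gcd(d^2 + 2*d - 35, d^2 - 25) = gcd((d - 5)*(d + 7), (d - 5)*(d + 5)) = d - 5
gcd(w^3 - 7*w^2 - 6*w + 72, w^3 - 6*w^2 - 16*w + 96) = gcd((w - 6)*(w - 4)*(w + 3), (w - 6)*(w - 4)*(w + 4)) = w^2 - 10*w + 24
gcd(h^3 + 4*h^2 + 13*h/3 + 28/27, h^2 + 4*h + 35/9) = h + 7/3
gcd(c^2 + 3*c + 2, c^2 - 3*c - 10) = c + 2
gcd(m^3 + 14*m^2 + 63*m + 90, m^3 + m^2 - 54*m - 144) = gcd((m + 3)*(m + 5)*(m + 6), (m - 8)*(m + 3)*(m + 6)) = m^2 + 9*m + 18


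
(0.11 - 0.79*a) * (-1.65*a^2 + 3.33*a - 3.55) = 1.3035*a^3 - 2.8122*a^2 + 3.1708*a - 0.3905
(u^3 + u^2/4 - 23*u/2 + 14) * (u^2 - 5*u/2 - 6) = u^5 - 9*u^4/4 - 145*u^3/8 + 165*u^2/4 + 34*u - 84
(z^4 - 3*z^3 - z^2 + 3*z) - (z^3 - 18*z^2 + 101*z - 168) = z^4 - 4*z^3 + 17*z^2 - 98*z + 168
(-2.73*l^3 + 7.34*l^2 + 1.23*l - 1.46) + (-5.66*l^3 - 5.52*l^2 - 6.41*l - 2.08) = -8.39*l^3 + 1.82*l^2 - 5.18*l - 3.54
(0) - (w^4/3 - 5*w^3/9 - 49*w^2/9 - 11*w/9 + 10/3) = -w^4/3 + 5*w^3/9 + 49*w^2/9 + 11*w/9 - 10/3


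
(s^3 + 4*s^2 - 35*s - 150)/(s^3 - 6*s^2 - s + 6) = (s^2 + 10*s + 25)/(s^2 - 1)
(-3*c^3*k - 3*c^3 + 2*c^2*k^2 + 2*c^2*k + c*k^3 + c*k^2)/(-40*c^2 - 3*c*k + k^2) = c*(3*c^2*k + 3*c^2 - 2*c*k^2 - 2*c*k - k^3 - k^2)/(40*c^2 + 3*c*k - k^2)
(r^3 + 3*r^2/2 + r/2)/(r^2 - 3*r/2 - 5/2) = r*(2*r + 1)/(2*r - 5)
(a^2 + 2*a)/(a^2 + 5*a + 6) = a/(a + 3)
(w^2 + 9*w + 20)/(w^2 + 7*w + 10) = (w + 4)/(w + 2)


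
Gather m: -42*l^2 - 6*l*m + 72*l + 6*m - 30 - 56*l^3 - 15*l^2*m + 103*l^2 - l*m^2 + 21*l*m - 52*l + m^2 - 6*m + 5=-56*l^3 + 61*l^2 + 20*l + m^2*(1 - l) + m*(-15*l^2 + 15*l) - 25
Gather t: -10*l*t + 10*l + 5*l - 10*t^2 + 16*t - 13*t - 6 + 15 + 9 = 15*l - 10*t^2 + t*(3 - 10*l) + 18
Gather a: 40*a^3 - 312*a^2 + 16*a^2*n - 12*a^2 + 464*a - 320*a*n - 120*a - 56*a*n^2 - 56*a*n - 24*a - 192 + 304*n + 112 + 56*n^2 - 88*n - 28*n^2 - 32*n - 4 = 40*a^3 + a^2*(16*n - 324) + a*(-56*n^2 - 376*n + 320) + 28*n^2 + 184*n - 84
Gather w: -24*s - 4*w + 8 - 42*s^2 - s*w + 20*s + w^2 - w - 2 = -42*s^2 - 4*s + w^2 + w*(-s - 5) + 6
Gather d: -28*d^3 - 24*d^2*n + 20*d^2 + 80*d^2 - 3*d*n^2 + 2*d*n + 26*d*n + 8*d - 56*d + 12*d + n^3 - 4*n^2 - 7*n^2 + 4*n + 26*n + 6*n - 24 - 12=-28*d^3 + d^2*(100 - 24*n) + d*(-3*n^2 + 28*n - 36) + n^3 - 11*n^2 + 36*n - 36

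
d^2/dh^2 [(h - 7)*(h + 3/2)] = 2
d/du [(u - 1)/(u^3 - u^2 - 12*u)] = (-u*(-u^2 + u + 12) + (u - 1)*(-3*u^2 + 2*u + 12))/(u^2*(-u^2 + u + 12)^2)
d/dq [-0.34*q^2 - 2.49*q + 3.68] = -0.68*q - 2.49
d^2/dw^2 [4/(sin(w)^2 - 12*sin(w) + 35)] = 8*(-2*sin(w)^4 + 18*sin(w)^3 + sin(w)^2 - 246*sin(w) + 109)/(sin(w)^2 - 12*sin(w) + 35)^3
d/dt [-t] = -1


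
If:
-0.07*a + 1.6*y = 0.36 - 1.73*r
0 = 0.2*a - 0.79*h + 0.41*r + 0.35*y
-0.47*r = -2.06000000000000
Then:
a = 22.8571428571429*y + 103.179331306991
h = 6.22965641952984*y + 28.3960601746758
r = 4.38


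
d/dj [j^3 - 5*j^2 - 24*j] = 3*j^2 - 10*j - 24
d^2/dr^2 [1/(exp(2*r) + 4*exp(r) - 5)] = 4*(-(exp(r) + 1)*(exp(2*r) + 4*exp(r) - 5) + 2*(exp(r) + 2)^2*exp(r))*exp(r)/(exp(2*r) + 4*exp(r) - 5)^3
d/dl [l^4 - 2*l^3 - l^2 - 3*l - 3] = 4*l^3 - 6*l^2 - 2*l - 3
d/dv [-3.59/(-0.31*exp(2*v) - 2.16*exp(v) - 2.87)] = (-2.2258*exp(v) - 7.7544)*exp(v)/(0.31*exp(2*v) + 2.16*exp(v) + 2.87)^2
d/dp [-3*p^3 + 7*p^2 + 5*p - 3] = -9*p^2 + 14*p + 5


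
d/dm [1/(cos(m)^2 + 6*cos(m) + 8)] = 2*(cos(m) + 3)*sin(m)/(cos(m)^2 + 6*cos(m) + 8)^2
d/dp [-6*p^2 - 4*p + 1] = -12*p - 4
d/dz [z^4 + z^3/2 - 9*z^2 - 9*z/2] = 4*z^3 + 3*z^2/2 - 18*z - 9/2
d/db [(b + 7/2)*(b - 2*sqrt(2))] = 2*b - 2*sqrt(2) + 7/2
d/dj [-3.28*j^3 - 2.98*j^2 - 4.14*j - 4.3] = -9.84*j^2 - 5.96*j - 4.14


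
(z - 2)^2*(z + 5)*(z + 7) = z^4 + 8*z^3 - 9*z^2 - 92*z + 140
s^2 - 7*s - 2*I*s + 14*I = (s - 7)*(s - 2*I)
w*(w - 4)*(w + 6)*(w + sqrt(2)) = w^4 + sqrt(2)*w^3 + 2*w^3 - 24*w^2 + 2*sqrt(2)*w^2 - 24*sqrt(2)*w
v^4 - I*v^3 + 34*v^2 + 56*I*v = v*(v - 7*I)*(v + 2*I)*(v + 4*I)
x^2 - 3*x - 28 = (x - 7)*(x + 4)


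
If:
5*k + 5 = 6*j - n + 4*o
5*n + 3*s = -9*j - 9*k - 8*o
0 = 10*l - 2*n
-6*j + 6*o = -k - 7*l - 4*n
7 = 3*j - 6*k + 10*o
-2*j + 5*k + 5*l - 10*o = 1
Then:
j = -858/131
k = -3507/262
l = 61/262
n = 305/262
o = -703/131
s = 9455/131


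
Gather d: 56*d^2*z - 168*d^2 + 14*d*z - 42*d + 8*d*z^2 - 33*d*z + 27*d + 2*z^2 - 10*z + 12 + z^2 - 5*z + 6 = d^2*(56*z - 168) + d*(8*z^2 - 19*z - 15) + 3*z^2 - 15*z + 18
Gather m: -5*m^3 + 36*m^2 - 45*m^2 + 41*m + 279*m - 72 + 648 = -5*m^3 - 9*m^2 + 320*m + 576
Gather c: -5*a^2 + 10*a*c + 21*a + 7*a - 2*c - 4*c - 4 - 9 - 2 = -5*a^2 + 28*a + c*(10*a - 6) - 15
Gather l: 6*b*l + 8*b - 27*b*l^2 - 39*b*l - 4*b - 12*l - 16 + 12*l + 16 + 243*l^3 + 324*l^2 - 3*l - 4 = 4*b + 243*l^3 + l^2*(324 - 27*b) + l*(-33*b - 3) - 4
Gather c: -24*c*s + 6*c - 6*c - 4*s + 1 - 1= -24*c*s - 4*s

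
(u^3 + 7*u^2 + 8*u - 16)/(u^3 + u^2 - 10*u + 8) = (u + 4)/(u - 2)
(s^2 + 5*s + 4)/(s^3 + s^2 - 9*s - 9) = (s + 4)/(s^2 - 9)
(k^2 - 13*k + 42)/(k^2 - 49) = (k - 6)/(k + 7)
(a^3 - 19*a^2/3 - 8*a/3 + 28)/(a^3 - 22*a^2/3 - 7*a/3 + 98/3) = (a - 6)/(a - 7)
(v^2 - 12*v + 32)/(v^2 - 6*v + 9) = (v^2 - 12*v + 32)/(v^2 - 6*v + 9)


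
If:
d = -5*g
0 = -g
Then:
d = 0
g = 0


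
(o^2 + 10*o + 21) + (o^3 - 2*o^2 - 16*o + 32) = o^3 - o^2 - 6*o + 53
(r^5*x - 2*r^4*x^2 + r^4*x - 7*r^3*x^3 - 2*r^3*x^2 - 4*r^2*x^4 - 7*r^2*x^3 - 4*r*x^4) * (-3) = -3*r^5*x + 6*r^4*x^2 - 3*r^4*x + 21*r^3*x^3 + 6*r^3*x^2 + 12*r^2*x^4 + 21*r^2*x^3 + 12*r*x^4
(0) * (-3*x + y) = 0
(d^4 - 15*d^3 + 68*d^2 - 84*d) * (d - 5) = d^5 - 20*d^4 + 143*d^3 - 424*d^2 + 420*d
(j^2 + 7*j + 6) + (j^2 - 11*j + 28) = 2*j^2 - 4*j + 34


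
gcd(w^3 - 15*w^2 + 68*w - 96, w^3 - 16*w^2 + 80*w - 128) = w^2 - 12*w + 32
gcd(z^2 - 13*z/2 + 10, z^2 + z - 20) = z - 4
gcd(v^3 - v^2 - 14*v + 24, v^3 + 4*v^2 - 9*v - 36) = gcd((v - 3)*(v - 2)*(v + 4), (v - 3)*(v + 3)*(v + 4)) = v^2 + v - 12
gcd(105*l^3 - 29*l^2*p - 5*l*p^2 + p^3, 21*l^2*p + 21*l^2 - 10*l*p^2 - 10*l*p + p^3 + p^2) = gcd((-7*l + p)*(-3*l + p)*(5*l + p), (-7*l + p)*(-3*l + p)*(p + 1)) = 21*l^2 - 10*l*p + p^2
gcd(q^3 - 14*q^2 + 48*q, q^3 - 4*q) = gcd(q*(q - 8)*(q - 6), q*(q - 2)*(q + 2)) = q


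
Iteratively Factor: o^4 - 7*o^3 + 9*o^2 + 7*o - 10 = (o - 5)*(o^3 - 2*o^2 - o + 2) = (o - 5)*(o + 1)*(o^2 - 3*o + 2) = (o - 5)*(o - 2)*(o + 1)*(o - 1)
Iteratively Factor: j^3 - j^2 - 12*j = (j)*(j^2 - j - 12) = j*(j + 3)*(j - 4)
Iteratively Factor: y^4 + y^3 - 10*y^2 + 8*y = (y - 1)*(y^3 + 2*y^2 - 8*y) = (y - 1)*(y + 4)*(y^2 - 2*y) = (y - 2)*(y - 1)*(y + 4)*(y)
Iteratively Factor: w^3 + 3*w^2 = (w + 3)*(w^2) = w*(w + 3)*(w)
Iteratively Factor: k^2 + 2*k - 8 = (k + 4)*(k - 2)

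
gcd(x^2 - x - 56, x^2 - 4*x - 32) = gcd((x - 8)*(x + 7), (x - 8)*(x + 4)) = x - 8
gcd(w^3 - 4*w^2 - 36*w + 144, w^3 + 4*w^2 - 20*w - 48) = w^2 + 2*w - 24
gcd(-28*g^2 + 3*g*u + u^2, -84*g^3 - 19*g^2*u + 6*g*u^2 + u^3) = -28*g^2 + 3*g*u + u^2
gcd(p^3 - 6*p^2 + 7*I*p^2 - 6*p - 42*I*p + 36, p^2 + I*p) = p + I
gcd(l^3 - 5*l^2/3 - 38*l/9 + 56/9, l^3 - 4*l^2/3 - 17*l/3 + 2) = l + 2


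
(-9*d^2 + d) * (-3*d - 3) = 27*d^3 + 24*d^2 - 3*d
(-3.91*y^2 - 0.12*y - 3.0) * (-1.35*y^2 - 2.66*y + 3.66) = 5.2785*y^4 + 10.5626*y^3 - 9.9414*y^2 + 7.5408*y - 10.98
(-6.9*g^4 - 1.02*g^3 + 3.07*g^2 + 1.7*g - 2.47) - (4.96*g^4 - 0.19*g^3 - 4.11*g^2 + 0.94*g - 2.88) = -11.86*g^4 - 0.83*g^3 + 7.18*g^2 + 0.76*g + 0.41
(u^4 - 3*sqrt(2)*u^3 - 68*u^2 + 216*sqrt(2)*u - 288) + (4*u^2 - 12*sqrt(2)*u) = u^4 - 3*sqrt(2)*u^3 - 64*u^2 + 204*sqrt(2)*u - 288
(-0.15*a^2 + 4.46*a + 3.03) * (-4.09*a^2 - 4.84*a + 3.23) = 0.6135*a^4 - 17.5154*a^3 - 34.4636*a^2 - 0.259399999999999*a + 9.7869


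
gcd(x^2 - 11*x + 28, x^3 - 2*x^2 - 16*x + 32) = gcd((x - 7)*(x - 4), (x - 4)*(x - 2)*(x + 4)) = x - 4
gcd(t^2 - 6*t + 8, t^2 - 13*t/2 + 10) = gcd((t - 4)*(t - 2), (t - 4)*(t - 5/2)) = t - 4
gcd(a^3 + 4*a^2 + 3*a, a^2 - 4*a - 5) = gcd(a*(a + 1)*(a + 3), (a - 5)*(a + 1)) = a + 1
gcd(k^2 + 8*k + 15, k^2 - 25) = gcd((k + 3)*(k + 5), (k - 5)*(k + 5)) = k + 5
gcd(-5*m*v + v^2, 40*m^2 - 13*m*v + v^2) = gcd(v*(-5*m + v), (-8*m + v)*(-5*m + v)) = -5*m + v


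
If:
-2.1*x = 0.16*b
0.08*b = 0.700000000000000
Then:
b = 8.75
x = -0.67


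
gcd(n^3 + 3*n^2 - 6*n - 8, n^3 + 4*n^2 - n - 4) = n^2 + 5*n + 4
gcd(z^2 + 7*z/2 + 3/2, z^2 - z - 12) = z + 3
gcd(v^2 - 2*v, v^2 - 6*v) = v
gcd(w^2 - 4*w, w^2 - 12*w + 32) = w - 4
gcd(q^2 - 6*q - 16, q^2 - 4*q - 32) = q - 8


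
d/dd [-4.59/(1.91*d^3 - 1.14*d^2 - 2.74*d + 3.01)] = (26.3007*d^2 - 10.4652*d - 12.5766)/(1.91*d^3 - 1.14*d^2 - 2.74*d + 3.01)^2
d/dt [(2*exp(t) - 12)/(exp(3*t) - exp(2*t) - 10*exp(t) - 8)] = 2*((exp(t) - 6)*(-3*exp(2*t) + 2*exp(t) + 10) + exp(3*t) - exp(2*t) - 10*exp(t) - 8)*exp(t)/(-exp(3*t) + exp(2*t) + 10*exp(t) + 8)^2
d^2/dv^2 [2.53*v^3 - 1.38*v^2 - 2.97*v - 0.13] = 15.18*v - 2.76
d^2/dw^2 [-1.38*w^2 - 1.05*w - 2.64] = -2.76000000000000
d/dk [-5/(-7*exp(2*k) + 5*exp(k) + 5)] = (25 - 70*exp(k))*exp(k)/(-7*exp(2*k) + 5*exp(k) + 5)^2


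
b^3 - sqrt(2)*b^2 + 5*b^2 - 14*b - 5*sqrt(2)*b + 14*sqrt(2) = (b - 2)*(b + 7)*(b - sqrt(2))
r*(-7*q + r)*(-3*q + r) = 21*q^2*r - 10*q*r^2 + r^3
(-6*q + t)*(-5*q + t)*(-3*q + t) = -90*q^3 + 63*q^2*t - 14*q*t^2 + t^3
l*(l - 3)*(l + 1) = l^3 - 2*l^2 - 3*l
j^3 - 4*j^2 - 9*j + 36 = (j - 4)*(j - 3)*(j + 3)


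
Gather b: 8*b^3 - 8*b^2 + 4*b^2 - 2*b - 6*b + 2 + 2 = 8*b^3 - 4*b^2 - 8*b + 4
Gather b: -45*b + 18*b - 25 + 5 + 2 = -27*b - 18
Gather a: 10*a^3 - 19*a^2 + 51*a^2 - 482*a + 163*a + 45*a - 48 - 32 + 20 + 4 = 10*a^3 + 32*a^2 - 274*a - 56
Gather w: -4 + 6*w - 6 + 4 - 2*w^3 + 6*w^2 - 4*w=-2*w^3 + 6*w^2 + 2*w - 6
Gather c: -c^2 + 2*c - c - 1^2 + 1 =-c^2 + c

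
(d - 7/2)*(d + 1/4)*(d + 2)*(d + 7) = d^4 + 23*d^3/4 - 129*d^2/8 - 427*d/8 - 49/4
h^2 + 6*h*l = h*(h + 6*l)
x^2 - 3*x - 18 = (x - 6)*(x + 3)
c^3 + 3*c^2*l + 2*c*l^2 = c*(c + l)*(c + 2*l)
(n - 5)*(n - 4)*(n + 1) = n^3 - 8*n^2 + 11*n + 20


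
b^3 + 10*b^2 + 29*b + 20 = (b + 1)*(b + 4)*(b + 5)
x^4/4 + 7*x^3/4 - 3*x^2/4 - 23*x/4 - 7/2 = (x/4 + 1/4)*(x - 2)*(x + 1)*(x + 7)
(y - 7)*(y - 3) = y^2 - 10*y + 21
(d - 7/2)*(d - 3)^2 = d^3 - 19*d^2/2 + 30*d - 63/2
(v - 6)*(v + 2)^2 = v^3 - 2*v^2 - 20*v - 24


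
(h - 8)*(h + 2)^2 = h^3 - 4*h^2 - 28*h - 32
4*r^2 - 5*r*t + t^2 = (-4*r + t)*(-r + t)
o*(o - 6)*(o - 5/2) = o^3 - 17*o^2/2 + 15*o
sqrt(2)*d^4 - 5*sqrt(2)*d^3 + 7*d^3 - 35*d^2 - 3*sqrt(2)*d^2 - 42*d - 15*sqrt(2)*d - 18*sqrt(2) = (d - 6)*(d + 1)*(d + 3*sqrt(2))*(sqrt(2)*d + 1)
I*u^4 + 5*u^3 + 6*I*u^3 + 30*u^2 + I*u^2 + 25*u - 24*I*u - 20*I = (u + 5)*(u - 4*I)*(u - I)*(I*u + I)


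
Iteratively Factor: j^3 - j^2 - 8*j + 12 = (j - 2)*(j^2 + j - 6) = (j - 2)^2*(j + 3)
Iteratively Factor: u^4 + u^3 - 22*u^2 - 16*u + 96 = (u + 4)*(u^3 - 3*u^2 - 10*u + 24) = (u - 2)*(u + 4)*(u^2 - u - 12) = (u - 4)*(u - 2)*(u + 4)*(u + 3)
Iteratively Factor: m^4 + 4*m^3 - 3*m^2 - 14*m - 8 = (m + 4)*(m^3 - 3*m - 2) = (m + 1)*(m + 4)*(m^2 - m - 2) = (m - 2)*(m + 1)*(m + 4)*(m + 1)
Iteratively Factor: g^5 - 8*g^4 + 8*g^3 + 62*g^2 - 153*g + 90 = (g - 2)*(g^4 - 6*g^3 - 4*g^2 + 54*g - 45) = (g - 3)*(g - 2)*(g^3 - 3*g^2 - 13*g + 15) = (g - 5)*(g - 3)*(g - 2)*(g^2 + 2*g - 3) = (g - 5)*(g - 3)*(g - 2)*(g + 3)*(g - 1)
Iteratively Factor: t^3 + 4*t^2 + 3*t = (t)*(t^2 + 4*t + 3) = t*(t + 3)*(t + 1)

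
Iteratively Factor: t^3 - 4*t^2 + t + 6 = (t - 3)*(t^2 - t - 2) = (t - 3)*(t + 1)*(t - 2)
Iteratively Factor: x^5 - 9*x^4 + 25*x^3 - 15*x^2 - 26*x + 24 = (x - 2)*(x^4 - 7*x^3 + 11*x^2 + 7*x - 12) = (x - 4)*(x - 2)*(x^3 - 3*x^2 - x + 3) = (x - 4)*(x - 2)*(x - 1)*(x^2 - 2*x - 3) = (x - 4)*(x - 3)*(x - 2)*(x - 1)*(x + 1)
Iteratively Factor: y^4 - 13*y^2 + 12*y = (y)*(y^3 - 13*y + 12) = y*(y + 4)*(y^2 - 4*y + 3) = y*(y - 1)*(y + 4)*(y - 3)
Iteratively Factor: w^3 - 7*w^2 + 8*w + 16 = (w - 4)*(w^2 - 3*w - 4) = (w - 4)^2*(w + 1)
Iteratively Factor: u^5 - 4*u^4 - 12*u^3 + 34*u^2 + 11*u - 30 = (u + 3)*(u^4 - 7*u^3 + 9*u^2 + 7*u - 10) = (u - 5)*(u + 3)*(u^3 - 2*u^2 - u + 2) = (u - 5)*(u - 2)*(u + 3)*(u^2 - 1) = (u - 5)*(u - 2)*(u + 1)*(u + 3)*(u - 1)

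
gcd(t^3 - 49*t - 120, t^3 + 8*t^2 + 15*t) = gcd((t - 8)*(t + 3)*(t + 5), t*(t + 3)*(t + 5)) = t^2 + 8*t + 15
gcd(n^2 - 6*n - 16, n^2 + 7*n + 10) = n + 2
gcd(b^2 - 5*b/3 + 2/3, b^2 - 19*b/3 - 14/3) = 1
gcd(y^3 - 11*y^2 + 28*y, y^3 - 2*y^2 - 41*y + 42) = y - 7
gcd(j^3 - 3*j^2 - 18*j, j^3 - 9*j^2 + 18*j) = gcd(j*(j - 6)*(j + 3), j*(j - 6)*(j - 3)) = j^2 - 6*j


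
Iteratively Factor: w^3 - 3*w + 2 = (w - 1)*(w^2 + w - 2) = (w - 1)^2*(w + 2)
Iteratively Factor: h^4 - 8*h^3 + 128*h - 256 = (h - 4)*(h^3 - 4*h^2 - 16*h + 64) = (h - 4)^2*(h^2 - 16) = (h - 4)^2*(h + 4)*(h - 4)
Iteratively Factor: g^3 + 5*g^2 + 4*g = (g)*(g^2 + 5*g + 4) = g*(g + 4)*(g + 1)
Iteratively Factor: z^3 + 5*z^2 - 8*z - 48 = (z + 4)*(z^2 + z - 12) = (z + 4)^2*(z - 3)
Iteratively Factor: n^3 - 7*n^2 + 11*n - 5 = (n - 5)*(n^2 - 2*n + 1) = (n - 5)*(n - 1)*(n - 1)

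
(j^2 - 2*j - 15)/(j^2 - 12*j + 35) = (j + 3)/(j - 7)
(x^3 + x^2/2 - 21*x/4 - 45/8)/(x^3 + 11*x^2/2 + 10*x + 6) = (x^2 - x - 15/4)/(x^2 + 4*x + 4)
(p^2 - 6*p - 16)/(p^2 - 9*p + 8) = (p + 2)/(p - 1)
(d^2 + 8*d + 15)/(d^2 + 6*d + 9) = (d + 5)/(d + 3)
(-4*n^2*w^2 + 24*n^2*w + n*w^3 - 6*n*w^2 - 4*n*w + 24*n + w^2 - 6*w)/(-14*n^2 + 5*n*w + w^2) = (-4*n^2*w^2 + 24*n^2*w + n*w^3 - 6*n*w^2 - 4*n*w + 24*n + w^2 - 6*w)/(-14*n^2 + 5*n*w + w^2)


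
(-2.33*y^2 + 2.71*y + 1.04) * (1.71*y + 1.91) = -3.9843*y^3 + 0.1838*y^2 + 6.9545*y + 1.9864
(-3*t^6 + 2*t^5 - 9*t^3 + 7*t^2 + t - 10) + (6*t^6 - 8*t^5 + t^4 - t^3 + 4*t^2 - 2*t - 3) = 3*t^6 - 6*t^5 + t^4 - 10*t^3 + 11*t^2 - t - 13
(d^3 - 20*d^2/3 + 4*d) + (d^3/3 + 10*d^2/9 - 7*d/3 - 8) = 4*d^3/3 - 50*d^2/9 + 5*d/3 - 8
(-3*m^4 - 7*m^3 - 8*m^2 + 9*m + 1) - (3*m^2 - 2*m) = -3*m^4 - 7*m^3 - 11*m^2 + 11*m + 1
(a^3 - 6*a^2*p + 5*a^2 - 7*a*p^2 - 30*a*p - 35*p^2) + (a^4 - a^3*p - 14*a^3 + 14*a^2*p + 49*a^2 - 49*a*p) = a^4 - a^3*p - 13*a^3 + 8*a^2*p + 54*a^2 - 7*a*p^2 - 79*a*p - 35*p^2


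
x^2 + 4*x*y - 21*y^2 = (x - 3*y)*(x + 7*y)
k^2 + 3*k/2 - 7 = (k - 2)*(k + 7/2)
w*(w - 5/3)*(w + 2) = w^3 + w^2/3 - 10*w/3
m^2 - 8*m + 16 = (m - 4)^2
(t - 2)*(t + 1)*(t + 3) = t^3 + 2*t^2 - 5*t - 6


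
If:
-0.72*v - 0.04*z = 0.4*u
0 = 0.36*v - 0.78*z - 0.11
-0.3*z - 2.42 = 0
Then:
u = 31.72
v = -17.17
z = -8.07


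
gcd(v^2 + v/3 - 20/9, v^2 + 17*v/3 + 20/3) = v + 5/3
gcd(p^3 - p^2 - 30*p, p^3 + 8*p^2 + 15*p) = p^2 + 5*p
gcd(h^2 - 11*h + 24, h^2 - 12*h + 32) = h - 8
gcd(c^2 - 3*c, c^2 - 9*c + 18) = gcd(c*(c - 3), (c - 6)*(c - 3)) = c - 3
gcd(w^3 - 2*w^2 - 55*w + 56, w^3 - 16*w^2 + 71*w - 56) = w^2 - 9*w + 8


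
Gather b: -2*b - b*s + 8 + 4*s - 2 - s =b*(-s - 2) + 3*s + 6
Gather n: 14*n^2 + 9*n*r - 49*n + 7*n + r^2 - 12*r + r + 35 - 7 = 14*n^2 + n*(9*r - 42) + r^2 - 11*r + 28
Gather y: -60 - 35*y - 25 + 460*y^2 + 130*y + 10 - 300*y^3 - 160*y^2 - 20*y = -300*y^3 + 300*y^2 + 75*y - 75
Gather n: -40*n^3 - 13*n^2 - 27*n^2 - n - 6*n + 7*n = -40*n^3 - 40*n^2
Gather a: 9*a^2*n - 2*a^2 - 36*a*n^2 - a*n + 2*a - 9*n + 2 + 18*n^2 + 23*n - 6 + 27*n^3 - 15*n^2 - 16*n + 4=a^2*(9*n - 2) + a*(-36*n^2 - n + 2) + 27*n^3 + 3*n^2 - 2*n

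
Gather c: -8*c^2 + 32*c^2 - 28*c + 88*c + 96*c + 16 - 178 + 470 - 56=24*c^2 + 156*c + 252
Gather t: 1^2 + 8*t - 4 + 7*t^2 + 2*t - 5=7*t^2 + 10*t - 8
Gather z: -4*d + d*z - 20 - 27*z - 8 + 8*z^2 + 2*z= -4*d + 8*z^2 + z*(d - 25) - 28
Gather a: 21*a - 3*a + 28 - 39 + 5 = 18*a - 6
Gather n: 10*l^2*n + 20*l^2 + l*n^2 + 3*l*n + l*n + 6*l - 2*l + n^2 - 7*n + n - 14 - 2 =20*l^2 + 4*l + n^2*(l + 1) + n*(10*l^2 + 4*l - 6) - 16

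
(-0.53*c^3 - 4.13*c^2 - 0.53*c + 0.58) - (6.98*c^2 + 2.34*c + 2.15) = -0.53*c^3 - 11.11*c^2 - 2.87*c - 1.57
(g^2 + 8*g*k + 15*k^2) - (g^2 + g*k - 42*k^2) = 7*g*k + 57*k^2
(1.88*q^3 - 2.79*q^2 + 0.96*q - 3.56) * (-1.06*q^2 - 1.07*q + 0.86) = -1.9928*q^5 + 0.9458*q^4 + 3.5845*q^3 + 0.347*q^2 + 4.6348*q - 3.0616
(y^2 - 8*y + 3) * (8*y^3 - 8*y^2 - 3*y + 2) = 8*y^5 - 72*y^4 + 85*y^3 + 2*y^2 - 25*y + 6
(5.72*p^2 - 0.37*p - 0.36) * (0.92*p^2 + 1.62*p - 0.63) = 5.2624*p^4 + 8.926*p^3 - 4.5342*p^2 - 0.3501*p + 0.2268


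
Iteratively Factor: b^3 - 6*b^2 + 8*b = (b - 2)*(b^2 - 4*b) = (b - 4)*(b - 2)*(b)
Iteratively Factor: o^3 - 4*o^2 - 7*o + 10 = (o - 1)*(o^2 - 3*o - 10) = (o - 5)*(o - 1)*(o + 2)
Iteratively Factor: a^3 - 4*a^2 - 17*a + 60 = (a - 5)*(a^2 + a - 12) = (a - 5)*(a + 4)*(a - 3)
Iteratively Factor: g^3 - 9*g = (g + 3)*(g^2 - 3*g) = (g - 3)*(g + 3)*(g)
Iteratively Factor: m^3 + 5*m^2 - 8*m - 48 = (m + 4)*(m^2 + m - 12) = (m - 3)*(m + 4)*(m + 4)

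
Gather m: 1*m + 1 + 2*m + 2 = 3*m + 3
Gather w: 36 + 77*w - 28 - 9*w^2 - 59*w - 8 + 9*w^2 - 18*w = 0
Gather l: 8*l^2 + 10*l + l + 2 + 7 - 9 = 8*l^2 + 11*l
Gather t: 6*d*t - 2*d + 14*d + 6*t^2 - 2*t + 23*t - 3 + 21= 12*d + 6*t^2 + t*(6*d + 21) + 18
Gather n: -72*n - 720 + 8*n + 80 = -64*n - 640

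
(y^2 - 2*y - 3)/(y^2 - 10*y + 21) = (y + 1)/(y - 7)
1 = 1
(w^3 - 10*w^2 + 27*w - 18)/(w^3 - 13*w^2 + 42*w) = (w^2 - 4*w + 3)/(w*(w - 7))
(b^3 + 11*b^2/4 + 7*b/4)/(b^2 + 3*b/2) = (4*b^2 + 11*b + 7)/(2*(2*b + 3))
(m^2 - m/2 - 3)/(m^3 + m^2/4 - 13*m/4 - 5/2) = 2*(2*m + 3)/(4*m^2 + 9*m + 5)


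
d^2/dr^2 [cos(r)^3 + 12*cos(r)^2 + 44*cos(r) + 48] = -179*cos(r)/4 - 24*cos(2*r) - 9*cos(3*r)/4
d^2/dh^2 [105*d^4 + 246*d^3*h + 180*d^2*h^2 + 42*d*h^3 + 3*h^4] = 360*d^2 + 252*d*h + 36*h^2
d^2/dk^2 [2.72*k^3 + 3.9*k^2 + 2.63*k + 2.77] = 16.32*k + 7.8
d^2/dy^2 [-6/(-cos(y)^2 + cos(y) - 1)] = 6*(4*sin(y)^4 + sin(y)^2 + 19*cos(y)/4 - 3*cos(3*y)/4 - 5)/(sin(y)^2 + cos(y) - 2)^3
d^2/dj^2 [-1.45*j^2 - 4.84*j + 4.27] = -2.90000000000000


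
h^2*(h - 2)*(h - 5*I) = h^4 - 2*h^3 - 5*I*h^3 + 10*I*h^2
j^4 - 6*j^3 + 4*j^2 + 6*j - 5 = (j - 5)*(j - 1)^2*(j + 1)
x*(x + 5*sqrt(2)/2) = x^2 + 5*sqrt(2)*x/2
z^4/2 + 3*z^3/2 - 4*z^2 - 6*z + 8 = (z/2 + 1)*(z - 2)*(z - 1)*(z + 4)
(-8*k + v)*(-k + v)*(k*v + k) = 8*k^3*v + 8*k^3 - 9*k^2*v^2 - 9*k^2*v + k*v^3 + k*v^2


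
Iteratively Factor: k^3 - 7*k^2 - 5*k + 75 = (k - 5)*(k^2 - 2*k - 15) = (k - 5)^2*(k + 3)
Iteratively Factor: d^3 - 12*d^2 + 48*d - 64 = (d - 4)*(d^2 - 8*d + 16) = (d - 4)^2*(d - 4)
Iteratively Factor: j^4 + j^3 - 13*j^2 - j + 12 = (j - 1)*(j^3 + 2*j^2 - 11*j - 12) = (j - 1)*(j + 1)*(j^2 + j - 12) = (j - 1)*(j + 1)*(j + 4)*(j - 3)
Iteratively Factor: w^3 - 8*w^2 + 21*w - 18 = (w - 2)*(w^2 - 6*w + 9) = (w - 3)*(w - 2)*(w - 3)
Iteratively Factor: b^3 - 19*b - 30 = (b + 2)*(b^2 - 2*b - 15) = (b - 5)*(b + 2)*(b + 3)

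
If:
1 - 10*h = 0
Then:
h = 1/10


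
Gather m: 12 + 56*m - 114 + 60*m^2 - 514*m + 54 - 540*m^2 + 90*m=-480*m^2 - 368*m - 48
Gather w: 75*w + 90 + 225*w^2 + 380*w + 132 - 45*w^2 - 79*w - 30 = 180*w^2 + 376*w + 192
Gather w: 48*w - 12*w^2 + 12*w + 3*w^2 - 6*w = -9*w^2 + 54*w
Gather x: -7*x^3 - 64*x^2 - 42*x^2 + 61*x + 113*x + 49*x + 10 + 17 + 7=-7*x^3 - 106*x^2 + 223*x + 34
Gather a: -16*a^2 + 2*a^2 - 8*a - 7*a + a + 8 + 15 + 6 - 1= -14*a^2 - 14*a + 28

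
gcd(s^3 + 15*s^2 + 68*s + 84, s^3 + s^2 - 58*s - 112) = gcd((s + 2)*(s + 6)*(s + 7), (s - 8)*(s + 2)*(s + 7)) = s^2 + 9*s + 14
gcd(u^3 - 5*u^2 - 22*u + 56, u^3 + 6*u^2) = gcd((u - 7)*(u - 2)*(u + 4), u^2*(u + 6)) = 1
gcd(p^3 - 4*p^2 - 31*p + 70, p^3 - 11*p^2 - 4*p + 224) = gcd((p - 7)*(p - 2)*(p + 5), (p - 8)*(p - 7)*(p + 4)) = p - 7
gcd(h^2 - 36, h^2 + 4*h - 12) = h + 6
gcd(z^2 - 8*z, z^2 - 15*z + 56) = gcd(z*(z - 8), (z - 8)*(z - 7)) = z - 8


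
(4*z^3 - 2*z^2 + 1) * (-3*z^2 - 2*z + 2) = -12*z^5 - 2*z^4 + 12*z^3 - 7*z^2 - 2*z + 2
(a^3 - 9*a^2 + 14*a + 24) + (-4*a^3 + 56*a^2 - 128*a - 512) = -3*a^3 + 47*a^2 - 114*a - 488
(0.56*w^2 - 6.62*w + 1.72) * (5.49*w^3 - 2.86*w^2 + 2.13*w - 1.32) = 3.0744*w^5 - 37.9454*w^4 + 29.5688*w^3 - 19.759*w^2 + 12.402*w - 2.2704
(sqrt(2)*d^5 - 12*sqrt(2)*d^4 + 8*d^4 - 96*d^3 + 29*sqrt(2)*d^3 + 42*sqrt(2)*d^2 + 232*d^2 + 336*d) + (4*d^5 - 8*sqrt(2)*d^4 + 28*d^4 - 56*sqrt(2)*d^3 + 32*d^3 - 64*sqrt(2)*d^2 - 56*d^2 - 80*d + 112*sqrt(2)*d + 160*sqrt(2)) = sqrt(2)*d^5 + 4*d^5 - 20*sqrt(2)*d^4 + 36*d^4 - 64*d^3 - 27*sqrt(2)*d^3 - 22*sqrt(2)*d^2 + 176*d^2 + 112*sqrt(2)*d + 256*d + 160*sqrt(2)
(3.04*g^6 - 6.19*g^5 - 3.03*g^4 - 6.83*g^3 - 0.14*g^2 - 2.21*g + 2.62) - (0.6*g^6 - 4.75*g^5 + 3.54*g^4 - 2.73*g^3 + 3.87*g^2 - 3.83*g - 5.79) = 2.44*g^6 - 1.44*g^5 - 6.57*g^4 - 4.1*g^3 - 4.01*g^2 + 1.62*g + 8.41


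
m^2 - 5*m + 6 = (m - 3)*(m - 2)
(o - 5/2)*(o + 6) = o^2 + 7*o/2 - 15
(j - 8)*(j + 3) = j^2 - 5*j - 24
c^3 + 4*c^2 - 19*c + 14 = (c - 2)*(c - 1)*(c + 7)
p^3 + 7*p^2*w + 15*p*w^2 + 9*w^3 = (p + w)*(p + 3*w)^2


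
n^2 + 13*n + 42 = (n + 6)*(n + 7)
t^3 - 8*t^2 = t^2*(t - 8)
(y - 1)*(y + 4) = y^2 + 3*y - 4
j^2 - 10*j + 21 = (j - 7)*(j - 3)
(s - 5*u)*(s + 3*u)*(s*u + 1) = s^3*u - 2*s^2*u^2 + s^2 - 15*s*u^3 - 2*s*u - 15*u^2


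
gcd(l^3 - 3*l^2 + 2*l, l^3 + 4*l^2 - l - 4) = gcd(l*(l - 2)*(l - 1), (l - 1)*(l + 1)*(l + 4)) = l - 1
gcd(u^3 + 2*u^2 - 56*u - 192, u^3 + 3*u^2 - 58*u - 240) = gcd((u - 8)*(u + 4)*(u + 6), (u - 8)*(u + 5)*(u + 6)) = u^2 - 2*u - 48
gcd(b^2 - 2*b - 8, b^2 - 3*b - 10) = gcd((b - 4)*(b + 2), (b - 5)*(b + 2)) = b + 2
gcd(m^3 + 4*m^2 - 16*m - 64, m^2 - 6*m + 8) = m - 4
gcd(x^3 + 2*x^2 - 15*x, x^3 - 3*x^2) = x^2 - 3*x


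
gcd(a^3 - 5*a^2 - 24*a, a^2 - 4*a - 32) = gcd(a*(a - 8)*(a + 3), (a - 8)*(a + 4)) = a - 8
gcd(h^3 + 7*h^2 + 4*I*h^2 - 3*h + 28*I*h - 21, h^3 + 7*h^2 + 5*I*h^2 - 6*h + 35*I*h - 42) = h^2 + h*(7 + 3*I) + 21*I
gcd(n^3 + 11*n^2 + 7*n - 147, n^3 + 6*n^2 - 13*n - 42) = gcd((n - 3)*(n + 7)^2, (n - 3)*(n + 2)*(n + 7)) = n^2 + 4*n - 21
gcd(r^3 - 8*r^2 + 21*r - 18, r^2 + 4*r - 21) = r - 3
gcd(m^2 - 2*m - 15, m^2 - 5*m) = m - 5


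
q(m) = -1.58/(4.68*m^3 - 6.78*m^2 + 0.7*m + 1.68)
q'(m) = -1.58*(-14.04*m^2 + 13.56*m - 0.7)/(4.68*m^3 - 6.78*m^2 + 0.7*m + 1.68)^2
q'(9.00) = 0.00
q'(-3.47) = 0.00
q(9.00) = -0.00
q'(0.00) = 0.39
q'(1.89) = 0.37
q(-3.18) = 0.01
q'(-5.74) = 0.00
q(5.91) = -0.00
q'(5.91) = 0.00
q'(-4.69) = 0.00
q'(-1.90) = 0.04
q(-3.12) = 0.01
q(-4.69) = 0.00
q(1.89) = -0.15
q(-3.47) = 0.01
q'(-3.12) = 0.01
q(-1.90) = 0.03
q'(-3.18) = 0.01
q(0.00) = -0.94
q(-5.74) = 0.00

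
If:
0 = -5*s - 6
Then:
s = -6/5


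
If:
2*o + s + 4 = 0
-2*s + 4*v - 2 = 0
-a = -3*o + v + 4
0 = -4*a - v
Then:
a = 17/30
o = 23/30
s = -83/15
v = -34/15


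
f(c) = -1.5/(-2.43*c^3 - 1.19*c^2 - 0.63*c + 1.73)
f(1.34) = 0.21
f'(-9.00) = -0.00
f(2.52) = 0.03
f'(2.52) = -0.04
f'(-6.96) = -0.00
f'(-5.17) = -0.00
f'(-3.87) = -0.01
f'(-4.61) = -0.00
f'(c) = -1.5*(7.29*c^2 + 2.38*c + 0.63)/(-2.43*c^3 - 1.19*c^2 - 0.63*c + 1.73)^2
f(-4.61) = -0.01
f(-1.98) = -0.09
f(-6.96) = -0.00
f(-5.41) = -0.00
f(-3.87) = -0.01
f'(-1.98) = -0.12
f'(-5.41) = -0.00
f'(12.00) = -0.00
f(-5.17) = -0.00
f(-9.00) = -0.00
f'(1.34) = -0.50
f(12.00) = 0.00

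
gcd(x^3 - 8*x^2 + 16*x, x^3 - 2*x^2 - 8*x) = x^2 - 4*x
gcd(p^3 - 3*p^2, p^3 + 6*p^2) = p^2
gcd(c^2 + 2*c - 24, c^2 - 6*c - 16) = 1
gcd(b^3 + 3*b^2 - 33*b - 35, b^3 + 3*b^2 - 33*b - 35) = b^3 + 3*b^2 - 33*b - 35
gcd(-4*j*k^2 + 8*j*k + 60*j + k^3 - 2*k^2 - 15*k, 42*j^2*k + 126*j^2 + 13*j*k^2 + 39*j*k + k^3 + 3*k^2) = k + 3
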